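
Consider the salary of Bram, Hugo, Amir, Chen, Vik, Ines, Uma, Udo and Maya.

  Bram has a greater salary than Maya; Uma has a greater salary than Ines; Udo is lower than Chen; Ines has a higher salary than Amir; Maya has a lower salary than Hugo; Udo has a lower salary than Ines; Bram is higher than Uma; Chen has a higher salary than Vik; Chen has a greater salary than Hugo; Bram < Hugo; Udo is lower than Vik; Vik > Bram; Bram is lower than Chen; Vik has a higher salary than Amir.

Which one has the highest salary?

Maya is not greatest since Maya < Hugo; Amir is not greatest since Amir < Vik; Udo is not greatest since Udo < Vik; Ines is not greatest since Ines < Uma; Uma is not greatest since Uma < Bram; Bram is not greatest since Bram < Chen; Hugo is not greatest since Hugo < Chen; Vik is not greatest since Vik < Chen.
Only Chen has nothing above it, so Chen is the highest salary.

Chen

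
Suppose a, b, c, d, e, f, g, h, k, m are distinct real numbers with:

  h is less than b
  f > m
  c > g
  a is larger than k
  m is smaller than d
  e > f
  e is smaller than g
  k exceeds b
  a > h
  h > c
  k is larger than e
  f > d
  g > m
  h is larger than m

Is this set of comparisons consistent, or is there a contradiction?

Every relation is compatible with m < d < f < e < g < c < h < b < k < a; the set is consistent.

consistent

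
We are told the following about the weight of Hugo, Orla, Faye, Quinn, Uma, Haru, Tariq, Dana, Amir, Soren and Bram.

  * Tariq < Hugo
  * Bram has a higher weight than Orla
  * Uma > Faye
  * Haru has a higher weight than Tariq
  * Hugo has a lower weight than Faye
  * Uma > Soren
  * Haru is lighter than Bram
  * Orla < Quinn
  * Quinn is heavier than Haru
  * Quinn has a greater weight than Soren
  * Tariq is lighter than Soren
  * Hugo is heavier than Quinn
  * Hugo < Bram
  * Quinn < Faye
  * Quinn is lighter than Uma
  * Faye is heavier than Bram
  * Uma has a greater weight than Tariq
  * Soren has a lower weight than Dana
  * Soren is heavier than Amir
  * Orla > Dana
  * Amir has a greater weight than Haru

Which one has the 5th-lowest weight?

Chaining the given pairs: Tariq < Haru < Amir < Soren < Dana < Orla < Quinn < Hugo < Bram < Faye < Uma.
The 5th smallest is Dana.

Dana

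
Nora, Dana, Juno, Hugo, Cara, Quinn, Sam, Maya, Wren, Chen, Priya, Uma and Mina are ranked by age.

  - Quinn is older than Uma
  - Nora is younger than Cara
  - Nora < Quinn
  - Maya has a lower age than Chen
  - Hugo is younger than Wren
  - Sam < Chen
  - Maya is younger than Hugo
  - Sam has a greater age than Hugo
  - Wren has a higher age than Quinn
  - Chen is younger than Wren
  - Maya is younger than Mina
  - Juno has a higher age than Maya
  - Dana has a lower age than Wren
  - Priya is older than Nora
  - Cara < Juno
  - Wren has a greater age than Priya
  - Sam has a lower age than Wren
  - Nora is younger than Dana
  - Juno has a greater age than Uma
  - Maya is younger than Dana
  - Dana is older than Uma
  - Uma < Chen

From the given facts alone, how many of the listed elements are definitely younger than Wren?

9

Directly below Wren: Hugo, Dana, Sam, Quinn, Chen, Priya.
One step further: Nora, Maya, Uma (9 so far).
No other element is forced below Wren by the given relations, so the count is 9.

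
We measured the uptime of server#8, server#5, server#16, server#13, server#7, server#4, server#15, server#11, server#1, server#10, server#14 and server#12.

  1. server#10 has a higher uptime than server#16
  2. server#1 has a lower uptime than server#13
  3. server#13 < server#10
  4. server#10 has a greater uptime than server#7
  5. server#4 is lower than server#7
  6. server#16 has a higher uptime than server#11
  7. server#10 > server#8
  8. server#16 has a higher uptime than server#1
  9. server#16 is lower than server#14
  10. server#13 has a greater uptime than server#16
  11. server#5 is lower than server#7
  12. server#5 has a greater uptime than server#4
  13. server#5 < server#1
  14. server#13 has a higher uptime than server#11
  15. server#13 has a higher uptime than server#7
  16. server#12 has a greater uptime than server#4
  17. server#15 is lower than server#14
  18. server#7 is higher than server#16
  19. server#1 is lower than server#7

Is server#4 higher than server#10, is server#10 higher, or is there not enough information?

Link the given pairs in sequence: server#4 < server#5; server#5 < server#1; server#1 < server#16; server#16 < server#7; server#7 < server#13; server#13 < server#10.
Together: server#4 < server#5 < server#1 < server#16 < server#7 < server#13 < server#10.
So server#10 is higher.

server#10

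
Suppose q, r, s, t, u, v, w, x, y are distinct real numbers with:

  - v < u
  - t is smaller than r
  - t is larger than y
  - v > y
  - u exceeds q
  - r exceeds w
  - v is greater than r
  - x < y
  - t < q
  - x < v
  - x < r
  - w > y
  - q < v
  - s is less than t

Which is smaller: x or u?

x

Following the relations from x: x < y < t < q < v < u.
So x < u; x is the smaller of the two.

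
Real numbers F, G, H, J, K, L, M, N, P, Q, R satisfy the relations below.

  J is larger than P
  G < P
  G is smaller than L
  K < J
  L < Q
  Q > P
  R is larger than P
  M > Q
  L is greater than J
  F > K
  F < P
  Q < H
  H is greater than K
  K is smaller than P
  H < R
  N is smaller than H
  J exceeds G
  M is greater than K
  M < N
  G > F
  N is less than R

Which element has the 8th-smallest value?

The consecutive relations fix a unique order: K < F < G < P < J < L < Q < M < N < H < R.
Counting 8 from the smallest end gives M.

M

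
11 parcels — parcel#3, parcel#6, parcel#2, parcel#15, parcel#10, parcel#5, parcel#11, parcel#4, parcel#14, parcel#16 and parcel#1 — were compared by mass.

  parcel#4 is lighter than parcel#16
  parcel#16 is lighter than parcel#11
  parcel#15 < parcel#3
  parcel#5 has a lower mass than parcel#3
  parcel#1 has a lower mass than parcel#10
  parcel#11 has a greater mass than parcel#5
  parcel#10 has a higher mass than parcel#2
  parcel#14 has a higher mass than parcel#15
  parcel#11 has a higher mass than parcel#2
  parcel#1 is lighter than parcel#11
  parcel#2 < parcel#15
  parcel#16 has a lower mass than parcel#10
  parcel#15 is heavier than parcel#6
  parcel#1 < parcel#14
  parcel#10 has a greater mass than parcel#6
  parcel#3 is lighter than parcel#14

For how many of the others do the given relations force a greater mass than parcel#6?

From parcel#6 the given relations immediately reach parcel#15, parcel#10.
From those, parcel#3, parcel#14 — 4 in total.
Nothing else is reachable above parcel#6; 4 in all.

4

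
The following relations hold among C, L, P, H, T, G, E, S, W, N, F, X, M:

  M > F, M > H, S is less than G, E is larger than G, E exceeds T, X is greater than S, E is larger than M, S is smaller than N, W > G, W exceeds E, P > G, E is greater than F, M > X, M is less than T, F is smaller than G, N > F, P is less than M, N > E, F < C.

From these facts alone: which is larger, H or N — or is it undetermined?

N

H < M and M < T give H < T.
Then T < E extends the chain to E.
Then E < N extends the chain to N.
So N is larger.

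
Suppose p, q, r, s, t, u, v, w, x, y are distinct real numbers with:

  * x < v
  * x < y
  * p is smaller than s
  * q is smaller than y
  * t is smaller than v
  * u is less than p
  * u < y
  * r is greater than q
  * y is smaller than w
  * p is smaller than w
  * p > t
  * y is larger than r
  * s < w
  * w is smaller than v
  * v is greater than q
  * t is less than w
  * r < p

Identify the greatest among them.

v

Chaining downward from v: directly below it, x, t, q, w; then p, y, s; then r, u.
That covers every other element, and nothing is given above v, so v is the greatest.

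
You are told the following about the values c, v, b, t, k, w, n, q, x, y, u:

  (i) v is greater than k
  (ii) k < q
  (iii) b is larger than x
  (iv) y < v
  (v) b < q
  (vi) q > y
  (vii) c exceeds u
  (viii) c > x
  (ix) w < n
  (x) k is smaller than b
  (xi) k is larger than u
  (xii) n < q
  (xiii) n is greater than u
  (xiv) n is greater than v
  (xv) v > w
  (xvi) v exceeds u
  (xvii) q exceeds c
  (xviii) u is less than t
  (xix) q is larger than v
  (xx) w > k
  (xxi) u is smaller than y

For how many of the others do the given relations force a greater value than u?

9

From u the given relations immediately reach k, y, v, c, n, t.
From those, w, b, q — 9 in total.
No other element is forced above u by the given relations, so the count is 9.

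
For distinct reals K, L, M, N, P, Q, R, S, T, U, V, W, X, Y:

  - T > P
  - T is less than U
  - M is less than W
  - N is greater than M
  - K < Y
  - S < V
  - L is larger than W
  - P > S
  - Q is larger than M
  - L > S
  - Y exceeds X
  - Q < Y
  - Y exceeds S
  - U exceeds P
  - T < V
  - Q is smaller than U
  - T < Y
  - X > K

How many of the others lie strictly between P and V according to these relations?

The relations place P below V. An element lies strictly between them when it is forced above P and also forced below V.
Above P: {T, Y, U}. Below V: {S, T}.
Intersection: {T} — 1.

1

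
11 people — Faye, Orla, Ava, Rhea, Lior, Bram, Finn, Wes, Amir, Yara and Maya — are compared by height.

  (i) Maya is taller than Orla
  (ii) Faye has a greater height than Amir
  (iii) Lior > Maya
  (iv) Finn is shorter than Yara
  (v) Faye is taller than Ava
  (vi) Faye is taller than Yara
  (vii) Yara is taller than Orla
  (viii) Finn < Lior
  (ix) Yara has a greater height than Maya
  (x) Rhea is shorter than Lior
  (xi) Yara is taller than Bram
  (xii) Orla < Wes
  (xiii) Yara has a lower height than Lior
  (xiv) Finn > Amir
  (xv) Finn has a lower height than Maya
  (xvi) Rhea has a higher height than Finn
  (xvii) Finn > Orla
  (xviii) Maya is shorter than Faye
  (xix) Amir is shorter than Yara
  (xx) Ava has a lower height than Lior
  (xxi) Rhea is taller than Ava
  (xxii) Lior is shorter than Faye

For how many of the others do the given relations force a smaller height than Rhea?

4

The elements the relations force below Rhea are Orla, Amir, Finn, Ava — no chain reaches any other.
That is 4.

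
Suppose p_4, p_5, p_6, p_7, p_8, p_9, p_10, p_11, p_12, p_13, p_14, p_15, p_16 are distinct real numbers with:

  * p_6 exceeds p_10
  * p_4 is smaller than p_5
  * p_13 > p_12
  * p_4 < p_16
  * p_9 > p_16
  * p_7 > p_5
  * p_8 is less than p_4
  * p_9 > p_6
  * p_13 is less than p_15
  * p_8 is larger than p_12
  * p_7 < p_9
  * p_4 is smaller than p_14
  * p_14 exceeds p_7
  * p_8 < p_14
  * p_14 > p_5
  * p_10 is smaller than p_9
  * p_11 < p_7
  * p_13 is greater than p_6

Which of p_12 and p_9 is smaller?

p_12

Chaining the given relations: p_12 < p_8 < p_4 < p_5 < p_7 < p_9.
So p_12 < p_9; p_12 is the smaller of the two.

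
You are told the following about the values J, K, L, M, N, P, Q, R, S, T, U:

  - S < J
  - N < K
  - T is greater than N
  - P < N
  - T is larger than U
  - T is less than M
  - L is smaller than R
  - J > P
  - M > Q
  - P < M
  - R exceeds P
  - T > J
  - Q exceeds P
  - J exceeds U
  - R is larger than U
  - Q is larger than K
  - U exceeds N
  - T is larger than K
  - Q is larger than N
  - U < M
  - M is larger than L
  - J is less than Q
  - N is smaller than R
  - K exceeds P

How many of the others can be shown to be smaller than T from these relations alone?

From T the given relations immediately reach N, U, J, K.
From those, P, S — 6 in total.
Nothing else is reachable below T; 6 in all.

6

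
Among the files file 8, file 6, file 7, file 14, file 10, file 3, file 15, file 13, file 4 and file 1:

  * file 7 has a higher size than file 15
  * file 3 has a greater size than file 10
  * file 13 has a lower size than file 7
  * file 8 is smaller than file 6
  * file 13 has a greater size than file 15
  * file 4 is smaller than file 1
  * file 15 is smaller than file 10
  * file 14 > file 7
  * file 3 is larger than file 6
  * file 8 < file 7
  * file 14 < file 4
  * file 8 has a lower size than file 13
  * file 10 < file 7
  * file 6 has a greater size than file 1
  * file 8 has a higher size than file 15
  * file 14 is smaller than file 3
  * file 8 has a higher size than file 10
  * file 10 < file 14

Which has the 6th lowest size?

file 14

Piecing the relations together gives one ordering: file 15 < file 10 < file 8 < file 13 < file 7 < file 14 < file 4 < file 1 < file 6 < file 3.
Counting 6 from the smallest end gives file 14.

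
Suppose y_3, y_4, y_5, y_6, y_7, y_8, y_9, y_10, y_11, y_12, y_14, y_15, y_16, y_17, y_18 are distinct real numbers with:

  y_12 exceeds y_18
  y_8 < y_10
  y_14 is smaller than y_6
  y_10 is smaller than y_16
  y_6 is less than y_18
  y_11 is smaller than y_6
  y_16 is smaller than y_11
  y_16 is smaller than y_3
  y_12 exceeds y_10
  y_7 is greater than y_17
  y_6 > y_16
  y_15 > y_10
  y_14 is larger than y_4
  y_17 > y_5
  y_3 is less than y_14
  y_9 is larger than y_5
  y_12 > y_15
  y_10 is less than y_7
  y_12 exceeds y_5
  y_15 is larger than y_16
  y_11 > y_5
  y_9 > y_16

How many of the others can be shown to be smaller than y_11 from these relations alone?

4

The elements the relations force below y_11 are y_8, y_10, y_16, y_5 — no chain reaches any other.
That is 4.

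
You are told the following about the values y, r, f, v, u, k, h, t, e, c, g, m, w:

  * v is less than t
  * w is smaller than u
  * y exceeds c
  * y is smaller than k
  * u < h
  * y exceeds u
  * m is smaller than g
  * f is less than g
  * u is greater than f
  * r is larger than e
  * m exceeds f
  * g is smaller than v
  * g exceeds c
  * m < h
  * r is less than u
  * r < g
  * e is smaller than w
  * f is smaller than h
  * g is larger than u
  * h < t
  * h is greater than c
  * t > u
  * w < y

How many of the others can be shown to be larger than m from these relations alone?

4

From m the given relations immediately reach g, h.
From those, v, t — 4 in total.
No other element is forced above m by the given relations, so the count is 4.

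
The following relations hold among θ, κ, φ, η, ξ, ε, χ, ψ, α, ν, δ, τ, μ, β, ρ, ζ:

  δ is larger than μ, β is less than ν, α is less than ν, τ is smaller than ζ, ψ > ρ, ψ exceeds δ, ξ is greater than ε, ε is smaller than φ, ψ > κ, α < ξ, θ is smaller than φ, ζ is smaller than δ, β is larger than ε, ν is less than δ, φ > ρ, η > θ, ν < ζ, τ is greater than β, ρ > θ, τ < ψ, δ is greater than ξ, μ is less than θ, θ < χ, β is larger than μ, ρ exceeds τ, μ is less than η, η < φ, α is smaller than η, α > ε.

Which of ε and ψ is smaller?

ε

The relevant relations are ε < α; α < ν; ν < ζ; ζ < δ; δ < ψ.
Together: ε < α < ν < ζ < δ < ψ.
So ε < ψ; ε is the smaller of the two.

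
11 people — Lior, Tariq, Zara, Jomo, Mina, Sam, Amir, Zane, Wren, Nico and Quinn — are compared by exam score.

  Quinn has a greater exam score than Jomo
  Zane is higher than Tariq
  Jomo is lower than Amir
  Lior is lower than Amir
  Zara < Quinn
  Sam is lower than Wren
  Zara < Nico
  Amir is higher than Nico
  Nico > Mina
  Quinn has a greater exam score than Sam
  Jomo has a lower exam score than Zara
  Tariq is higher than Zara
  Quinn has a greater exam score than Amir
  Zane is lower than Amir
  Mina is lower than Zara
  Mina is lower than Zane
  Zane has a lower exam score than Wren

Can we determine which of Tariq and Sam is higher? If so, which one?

Following every chain through Tariq: above Tariq we get Zane, Amir, Quinn, Wren; below Tariq we get Jomo, Mina, Zara.
Sam is not reached, and no chain runs the other way from Sam to Tariq.
So the given relations leave the order of Tariq and Sam undetermined.

undetermined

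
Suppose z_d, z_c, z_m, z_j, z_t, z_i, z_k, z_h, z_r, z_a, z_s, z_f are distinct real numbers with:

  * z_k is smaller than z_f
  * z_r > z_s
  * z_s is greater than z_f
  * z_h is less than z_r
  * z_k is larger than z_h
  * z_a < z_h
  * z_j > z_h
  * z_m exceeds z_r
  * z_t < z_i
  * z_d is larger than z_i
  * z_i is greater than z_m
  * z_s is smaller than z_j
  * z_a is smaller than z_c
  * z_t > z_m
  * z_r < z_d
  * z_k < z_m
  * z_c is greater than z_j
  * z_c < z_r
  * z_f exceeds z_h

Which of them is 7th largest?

z_j

The consecutive relations fix a unique order: z_a < z_h < z_k < z_f < z_s < z_j < z_c < z_r < z_m < z_t < z_i < z_d.
The 7th largest is z_j.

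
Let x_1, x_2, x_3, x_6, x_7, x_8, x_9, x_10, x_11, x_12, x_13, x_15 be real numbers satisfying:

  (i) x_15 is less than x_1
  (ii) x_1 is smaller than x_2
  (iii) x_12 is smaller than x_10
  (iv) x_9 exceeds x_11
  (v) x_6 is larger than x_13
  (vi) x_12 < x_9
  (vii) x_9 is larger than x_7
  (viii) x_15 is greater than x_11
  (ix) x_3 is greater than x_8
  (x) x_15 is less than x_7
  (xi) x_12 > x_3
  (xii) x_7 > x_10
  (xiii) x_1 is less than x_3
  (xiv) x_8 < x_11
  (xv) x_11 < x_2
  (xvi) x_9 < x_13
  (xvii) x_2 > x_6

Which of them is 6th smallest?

x_12

Chaining the given pairs: x_8 < x_11 < x_15 < x_1 < x_3 < x_12 < x_10 < x_7 < x_9 < x_13 < x_6 < x_2.
The 6th smallest is x_12.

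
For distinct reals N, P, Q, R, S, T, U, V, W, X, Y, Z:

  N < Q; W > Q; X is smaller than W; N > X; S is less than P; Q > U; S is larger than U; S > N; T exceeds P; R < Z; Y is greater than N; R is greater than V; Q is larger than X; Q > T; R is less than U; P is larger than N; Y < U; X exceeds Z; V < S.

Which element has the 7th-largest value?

Y

Piecing the relations together gives one ordering: V < R < Z < X < N < Y < U < S < P < T < Q < W.
The 7th largest is Y.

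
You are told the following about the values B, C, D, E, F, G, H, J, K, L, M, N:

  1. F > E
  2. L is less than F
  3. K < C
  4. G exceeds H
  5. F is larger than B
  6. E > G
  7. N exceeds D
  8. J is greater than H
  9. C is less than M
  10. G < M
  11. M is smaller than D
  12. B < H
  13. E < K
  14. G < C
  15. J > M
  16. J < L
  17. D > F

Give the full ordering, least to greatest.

B < H < G < E < K < C < M < J < L < F < D < N

Each adjacent pair is fixed by a given relation: B < H; H < G; G < E; E < K; K < C; C < M; M < J; J < L; L < F; F < D; D < N. Chaining them end to end gives the full order.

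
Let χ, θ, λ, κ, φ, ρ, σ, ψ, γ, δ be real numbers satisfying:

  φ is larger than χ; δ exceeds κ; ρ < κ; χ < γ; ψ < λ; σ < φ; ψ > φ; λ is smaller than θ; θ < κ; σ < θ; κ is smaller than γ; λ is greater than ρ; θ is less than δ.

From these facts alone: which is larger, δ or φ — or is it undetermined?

δ

φ < ψ and ψ < λ give φ < λ.
Then λ < θ extends the chain to θ.
Then θ < κ extends the chain to κ.
Then κ < δ extends the chain to δ.
So δ is larger.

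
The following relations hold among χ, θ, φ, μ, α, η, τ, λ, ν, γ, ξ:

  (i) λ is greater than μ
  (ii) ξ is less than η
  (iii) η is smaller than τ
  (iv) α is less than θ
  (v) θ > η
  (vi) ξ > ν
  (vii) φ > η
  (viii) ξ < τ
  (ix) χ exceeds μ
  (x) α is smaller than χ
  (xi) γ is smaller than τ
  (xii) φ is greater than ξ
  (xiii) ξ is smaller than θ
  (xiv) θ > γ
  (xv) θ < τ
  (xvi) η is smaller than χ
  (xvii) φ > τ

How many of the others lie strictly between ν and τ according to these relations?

The relations place ν below τ. An element lies strictly between them when it is forced above ν and also forced below τ.
Above ν: {ξ, η, θ, χ, φ}. Below τ: {ξ, γ, α, η, θ}.
Intersection: {ξ, η, θ} — 3.

3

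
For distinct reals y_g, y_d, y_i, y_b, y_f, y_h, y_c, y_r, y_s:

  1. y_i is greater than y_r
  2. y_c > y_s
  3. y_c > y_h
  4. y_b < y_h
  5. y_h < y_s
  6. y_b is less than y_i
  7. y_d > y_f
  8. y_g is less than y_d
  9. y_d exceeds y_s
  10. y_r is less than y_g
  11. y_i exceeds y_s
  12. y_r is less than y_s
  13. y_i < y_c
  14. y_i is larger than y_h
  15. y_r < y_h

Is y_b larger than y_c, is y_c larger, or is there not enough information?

The relevant relations are y_b < y_h; y_h < y_s; y_s < y_i; y_i < y_c.
Chaining these gives y_b < y_h < y_s < y_i < y_c.
So y_c is larger.

y_c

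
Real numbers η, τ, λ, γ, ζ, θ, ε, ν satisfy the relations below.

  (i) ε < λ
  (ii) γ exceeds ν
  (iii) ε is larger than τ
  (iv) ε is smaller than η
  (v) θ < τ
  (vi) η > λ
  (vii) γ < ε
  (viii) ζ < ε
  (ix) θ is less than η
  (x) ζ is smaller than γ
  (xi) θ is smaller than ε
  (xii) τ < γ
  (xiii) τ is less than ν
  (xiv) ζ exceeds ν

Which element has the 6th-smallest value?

ε

Piecing the relations together gives one ordering: θ < τ < ν < ζ < γ < ε < λ < η.
The 6th smallest is ε.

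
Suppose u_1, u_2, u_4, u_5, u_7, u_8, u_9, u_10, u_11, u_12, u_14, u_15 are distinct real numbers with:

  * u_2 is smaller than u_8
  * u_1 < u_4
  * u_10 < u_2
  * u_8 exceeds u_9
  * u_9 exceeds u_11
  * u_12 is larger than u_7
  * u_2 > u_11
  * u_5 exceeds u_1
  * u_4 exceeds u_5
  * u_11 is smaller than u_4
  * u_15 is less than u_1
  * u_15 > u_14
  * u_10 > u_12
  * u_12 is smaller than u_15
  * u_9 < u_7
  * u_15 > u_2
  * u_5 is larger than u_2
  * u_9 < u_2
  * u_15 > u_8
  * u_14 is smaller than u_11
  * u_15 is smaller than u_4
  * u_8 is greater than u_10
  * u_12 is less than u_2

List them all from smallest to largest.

u_14 < u_11 < u_9 < u_7 < u_12 < u_10 < u_2 < u_8 < u_15 < u_1 < u_5 < u_4

The consecutive links are each given: u_14 < u_11; u_11 < u_9; u_9 < u_7; u_7 < u_12; u_12 < u_10; u_10 < u_2; u_2 < u_8; u_8 < u_15; u_15 < u_1; u_1 < u_5; u_5 < u_4.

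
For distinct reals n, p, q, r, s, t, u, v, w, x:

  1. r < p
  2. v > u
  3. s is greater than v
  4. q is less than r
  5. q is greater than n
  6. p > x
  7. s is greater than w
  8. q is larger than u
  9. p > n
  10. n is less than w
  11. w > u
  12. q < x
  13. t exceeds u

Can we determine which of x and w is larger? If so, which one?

undetermined

Following every chain through w: above w we get s; below w we get u, n.
x is not reached, and no chain runs the other way from x to w.
So the given relations leave the order of w and x undetermined.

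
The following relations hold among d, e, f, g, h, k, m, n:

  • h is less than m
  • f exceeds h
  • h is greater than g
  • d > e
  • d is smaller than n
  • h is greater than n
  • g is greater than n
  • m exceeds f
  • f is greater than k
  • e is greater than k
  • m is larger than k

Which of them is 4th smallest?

n

Piecing the relations together gives one ordering: k < e < d < n < g < h < f < m.
The 4th smallest is n.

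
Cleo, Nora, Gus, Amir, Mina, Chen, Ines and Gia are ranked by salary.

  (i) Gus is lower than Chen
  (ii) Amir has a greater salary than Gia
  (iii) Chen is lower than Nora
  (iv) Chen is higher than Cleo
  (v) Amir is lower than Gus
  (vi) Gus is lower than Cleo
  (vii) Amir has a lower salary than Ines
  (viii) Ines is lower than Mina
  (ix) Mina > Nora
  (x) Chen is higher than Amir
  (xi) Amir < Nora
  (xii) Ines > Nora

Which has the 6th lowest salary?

Piecing the relations together gives one ordering: Gia < Amir < Gus < Cleo < Chen < Nora < Ines < Mina.
Counting 6 from the smallest end gives Nora.

Nora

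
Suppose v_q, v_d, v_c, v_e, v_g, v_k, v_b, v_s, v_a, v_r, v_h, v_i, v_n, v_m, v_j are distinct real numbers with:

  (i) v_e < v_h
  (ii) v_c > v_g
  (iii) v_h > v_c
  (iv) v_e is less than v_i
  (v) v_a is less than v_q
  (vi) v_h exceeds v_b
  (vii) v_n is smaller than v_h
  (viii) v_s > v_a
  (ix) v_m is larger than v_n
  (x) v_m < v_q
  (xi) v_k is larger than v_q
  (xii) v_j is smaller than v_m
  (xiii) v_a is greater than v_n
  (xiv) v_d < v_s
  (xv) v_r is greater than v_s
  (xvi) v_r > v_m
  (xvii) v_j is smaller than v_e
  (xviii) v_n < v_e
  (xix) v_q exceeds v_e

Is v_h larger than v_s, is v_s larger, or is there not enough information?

Following every chain through v_s: above v_s we get v_r; below v_s we get v_n, v_d, v_a.
v_h is not reached, and no chain runs the other way from v_h to v_s.
So the given relations leave the order of v_s and v_h undetermined.

undetermined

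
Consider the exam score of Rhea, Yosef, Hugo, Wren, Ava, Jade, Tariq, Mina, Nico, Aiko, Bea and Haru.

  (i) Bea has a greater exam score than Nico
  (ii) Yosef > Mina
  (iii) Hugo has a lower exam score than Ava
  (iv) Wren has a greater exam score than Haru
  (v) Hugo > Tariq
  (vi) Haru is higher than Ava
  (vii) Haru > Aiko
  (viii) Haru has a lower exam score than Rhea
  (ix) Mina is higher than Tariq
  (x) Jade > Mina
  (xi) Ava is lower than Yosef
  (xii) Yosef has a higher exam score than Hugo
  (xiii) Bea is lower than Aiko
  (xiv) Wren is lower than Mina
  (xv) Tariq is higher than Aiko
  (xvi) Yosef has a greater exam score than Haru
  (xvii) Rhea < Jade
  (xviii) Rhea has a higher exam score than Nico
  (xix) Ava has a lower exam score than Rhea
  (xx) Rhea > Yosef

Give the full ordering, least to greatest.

Nico < Bea < Aiko < Tariq < Hugo < Ava < Haru < Wren < Mina < Yosef < Rhea < Jade

Nothing is placed below Nico, so it is least; from there Nico < Bea; Bea < Aiko; Aiko < Tariq; Tariq < Hugo; Hugo < Ava; Ava < Haru; Haru < Wren; Wren < Mina; Mina < Yosef; Yosef < Rhea; Rhea < Jade, each given directly.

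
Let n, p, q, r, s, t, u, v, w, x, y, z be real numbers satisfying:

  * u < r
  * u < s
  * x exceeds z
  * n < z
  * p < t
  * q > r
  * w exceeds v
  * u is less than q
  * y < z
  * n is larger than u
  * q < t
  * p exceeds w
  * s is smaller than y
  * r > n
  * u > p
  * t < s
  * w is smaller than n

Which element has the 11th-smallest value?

The consecutive relations fix a unique order: v < w < p < u < n < r < q < t < s < y < z < x.
Counting 11 from the smallest end gives z.

z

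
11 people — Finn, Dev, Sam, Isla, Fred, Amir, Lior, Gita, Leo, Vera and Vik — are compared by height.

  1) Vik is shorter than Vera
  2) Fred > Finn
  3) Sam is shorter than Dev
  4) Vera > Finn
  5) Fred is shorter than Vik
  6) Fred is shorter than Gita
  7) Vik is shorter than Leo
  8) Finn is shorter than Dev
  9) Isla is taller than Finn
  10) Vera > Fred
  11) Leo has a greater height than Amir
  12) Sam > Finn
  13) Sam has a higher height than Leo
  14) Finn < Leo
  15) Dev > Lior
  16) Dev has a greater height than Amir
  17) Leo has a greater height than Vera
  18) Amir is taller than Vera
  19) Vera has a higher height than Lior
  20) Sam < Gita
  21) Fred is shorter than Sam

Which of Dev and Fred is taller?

Link the given pairs in sequence: Fred < Vik; Vik < Vera; Vera < Amir; Amir < Leo; Leo < Sam; Sam < Dev.
Chaining these gives Fred < Vik < Vera < Amir < Leo < Sam < Dev.
So Fred < Dev; Dev is the taller of the two.

Dev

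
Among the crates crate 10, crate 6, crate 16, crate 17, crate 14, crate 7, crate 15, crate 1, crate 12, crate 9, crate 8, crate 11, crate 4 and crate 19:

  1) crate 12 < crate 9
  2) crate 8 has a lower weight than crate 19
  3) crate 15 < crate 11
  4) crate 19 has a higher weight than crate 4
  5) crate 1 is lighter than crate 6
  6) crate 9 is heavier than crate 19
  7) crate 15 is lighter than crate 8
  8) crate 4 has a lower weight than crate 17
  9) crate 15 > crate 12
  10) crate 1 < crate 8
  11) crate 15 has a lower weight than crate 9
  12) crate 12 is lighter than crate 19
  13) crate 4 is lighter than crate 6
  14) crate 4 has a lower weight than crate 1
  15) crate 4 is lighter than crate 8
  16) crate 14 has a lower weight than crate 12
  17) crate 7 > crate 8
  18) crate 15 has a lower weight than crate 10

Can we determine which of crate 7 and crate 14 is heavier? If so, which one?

crate 7

crate 14 < crate 12 and crate 12 < crate 15 give crate 14 < crate 15.
With crate 15 < crate 8: crate 14 < crate 12 < crate 15 < crate 8.
Then crate 8 < crate 7 extends the chain to crate 7.
So crate 7 is heavier.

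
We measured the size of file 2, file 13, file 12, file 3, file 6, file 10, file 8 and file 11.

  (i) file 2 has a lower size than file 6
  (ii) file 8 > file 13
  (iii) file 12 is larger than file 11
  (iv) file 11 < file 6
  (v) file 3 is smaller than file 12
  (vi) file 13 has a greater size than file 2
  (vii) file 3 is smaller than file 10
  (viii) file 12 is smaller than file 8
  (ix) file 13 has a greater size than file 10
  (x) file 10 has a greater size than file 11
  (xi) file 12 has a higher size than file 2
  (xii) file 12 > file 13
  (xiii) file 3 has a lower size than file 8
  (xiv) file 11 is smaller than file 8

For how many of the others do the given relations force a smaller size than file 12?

5

The elements the relations force below file 12 are file 3, file 11, file 2, file 10, file 13 — no chain reaches any other.
That is 5.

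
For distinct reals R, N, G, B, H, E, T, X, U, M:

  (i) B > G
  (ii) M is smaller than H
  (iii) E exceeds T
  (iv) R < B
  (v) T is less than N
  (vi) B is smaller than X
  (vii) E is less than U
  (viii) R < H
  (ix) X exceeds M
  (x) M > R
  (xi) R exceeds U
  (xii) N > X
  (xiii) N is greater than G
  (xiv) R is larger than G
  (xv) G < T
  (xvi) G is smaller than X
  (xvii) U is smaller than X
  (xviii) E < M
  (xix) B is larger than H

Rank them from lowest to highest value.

Nothing is placed below G, so it is least; from there G < T; T < E; E < U; U < R; R < M; M < H; H < B; B < X; X < N, each given directly.

G < T < E < U < R < M < H < B < X < N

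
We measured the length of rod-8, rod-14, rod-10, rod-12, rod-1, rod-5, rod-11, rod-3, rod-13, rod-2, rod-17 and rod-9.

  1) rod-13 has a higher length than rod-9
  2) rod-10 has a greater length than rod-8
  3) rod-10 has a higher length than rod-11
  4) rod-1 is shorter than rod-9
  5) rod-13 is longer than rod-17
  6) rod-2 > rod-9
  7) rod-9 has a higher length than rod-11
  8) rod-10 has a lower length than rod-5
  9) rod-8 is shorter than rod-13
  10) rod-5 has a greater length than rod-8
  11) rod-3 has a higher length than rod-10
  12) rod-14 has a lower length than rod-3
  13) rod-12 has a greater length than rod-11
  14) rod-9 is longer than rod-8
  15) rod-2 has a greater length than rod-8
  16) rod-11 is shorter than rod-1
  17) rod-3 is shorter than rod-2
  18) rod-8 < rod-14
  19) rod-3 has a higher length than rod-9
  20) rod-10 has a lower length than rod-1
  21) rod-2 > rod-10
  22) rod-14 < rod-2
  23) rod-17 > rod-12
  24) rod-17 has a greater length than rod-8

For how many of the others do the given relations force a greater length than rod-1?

4

The elements the relations force above rod-1 are rod-9, rod-13, rod-3, rod-2 — no chain reaches any other.
That is 4.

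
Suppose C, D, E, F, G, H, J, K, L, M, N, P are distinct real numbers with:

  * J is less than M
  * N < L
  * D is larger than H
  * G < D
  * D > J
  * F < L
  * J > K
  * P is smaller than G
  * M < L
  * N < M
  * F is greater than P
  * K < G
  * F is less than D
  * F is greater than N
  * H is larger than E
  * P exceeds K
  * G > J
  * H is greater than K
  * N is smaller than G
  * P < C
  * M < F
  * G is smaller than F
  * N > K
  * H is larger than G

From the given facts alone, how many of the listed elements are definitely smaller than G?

4

From G the given relations immediately reach K, N, P, J.
Nothing else is reachable below G; 4 in all.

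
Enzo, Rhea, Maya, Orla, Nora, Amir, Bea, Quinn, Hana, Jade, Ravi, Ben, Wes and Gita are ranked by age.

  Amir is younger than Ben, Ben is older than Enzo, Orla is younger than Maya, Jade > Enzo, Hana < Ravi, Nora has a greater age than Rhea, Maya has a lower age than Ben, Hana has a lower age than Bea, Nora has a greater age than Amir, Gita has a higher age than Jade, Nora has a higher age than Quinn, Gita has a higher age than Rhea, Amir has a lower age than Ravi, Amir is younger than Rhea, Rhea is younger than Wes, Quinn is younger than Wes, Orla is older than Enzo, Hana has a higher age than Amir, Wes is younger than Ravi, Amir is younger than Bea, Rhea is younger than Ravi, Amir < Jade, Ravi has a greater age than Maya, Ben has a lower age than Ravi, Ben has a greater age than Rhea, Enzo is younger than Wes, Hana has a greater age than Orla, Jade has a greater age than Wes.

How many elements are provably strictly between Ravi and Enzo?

Chaining upward from Enzo reaches: Orla, Maya, Ben, Wes, Hana, Bea, Jade, Gita.
Chaining downward from Ravi reaches: Quinn, Amir, Orla, Maya, Rhea, Ben, Wes, Hana.
Strictly between Enzo and Ravi are those in both lists: Orla, Maya, Ben, Wes, Hana — 5 elements.

5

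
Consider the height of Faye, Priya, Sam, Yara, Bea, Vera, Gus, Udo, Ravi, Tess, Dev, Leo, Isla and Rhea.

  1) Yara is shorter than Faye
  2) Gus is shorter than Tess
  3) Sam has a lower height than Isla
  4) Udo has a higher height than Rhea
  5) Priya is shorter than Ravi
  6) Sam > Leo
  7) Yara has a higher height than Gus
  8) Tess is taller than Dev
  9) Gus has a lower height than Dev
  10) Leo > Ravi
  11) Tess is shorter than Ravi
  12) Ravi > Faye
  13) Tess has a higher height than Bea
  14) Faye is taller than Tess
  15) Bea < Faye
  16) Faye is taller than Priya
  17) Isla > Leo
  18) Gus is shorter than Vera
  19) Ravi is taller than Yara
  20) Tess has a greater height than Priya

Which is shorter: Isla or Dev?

The relevant relations are Dev < Tess; Tess < Faye; Faye < Ravi; Ravi < Leo; Leo < Sam; Sam < Isla.
Together: Dev < Tess < Faye < Ravi < Leo < Sam < Isla.
So Dev < Isla; Dev is the shorter of the two.

Dev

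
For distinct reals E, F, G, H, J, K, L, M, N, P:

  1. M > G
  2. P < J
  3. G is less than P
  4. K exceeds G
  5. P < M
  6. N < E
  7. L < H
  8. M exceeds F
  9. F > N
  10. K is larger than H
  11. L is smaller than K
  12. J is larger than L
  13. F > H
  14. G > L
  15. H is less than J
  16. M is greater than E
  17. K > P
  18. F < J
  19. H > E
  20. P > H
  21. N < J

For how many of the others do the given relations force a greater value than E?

From E the given relations immediately reach H, M.
From those, P, F, K, J — 6 in total.
No other element is forced above E by the given relations, so the count is 6.

6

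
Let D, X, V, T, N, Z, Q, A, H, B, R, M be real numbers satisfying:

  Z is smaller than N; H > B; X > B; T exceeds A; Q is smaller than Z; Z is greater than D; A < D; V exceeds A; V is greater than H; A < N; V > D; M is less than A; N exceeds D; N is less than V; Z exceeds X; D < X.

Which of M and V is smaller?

M

Link the given pairs in sequence: M < A; A < D; D < X; X < Z; Z < N; N < V.
Chaining these gives M < A < D < X < Z < N < V.
So M < V; M is the smaller of the two.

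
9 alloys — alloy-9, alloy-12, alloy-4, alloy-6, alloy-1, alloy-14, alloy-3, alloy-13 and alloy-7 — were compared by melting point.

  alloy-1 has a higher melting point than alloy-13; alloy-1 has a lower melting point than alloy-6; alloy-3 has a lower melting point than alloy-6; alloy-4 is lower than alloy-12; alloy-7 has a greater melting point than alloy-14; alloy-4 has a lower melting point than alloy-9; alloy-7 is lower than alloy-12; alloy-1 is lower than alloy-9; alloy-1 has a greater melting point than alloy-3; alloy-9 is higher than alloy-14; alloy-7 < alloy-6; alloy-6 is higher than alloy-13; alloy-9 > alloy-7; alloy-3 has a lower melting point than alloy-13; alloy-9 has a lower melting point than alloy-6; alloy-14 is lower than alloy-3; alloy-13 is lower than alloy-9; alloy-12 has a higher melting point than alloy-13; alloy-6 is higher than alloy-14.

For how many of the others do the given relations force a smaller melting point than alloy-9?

Directly below alloy-9: alloy-14, alloy-4, alloy-13, alloy-1, alloy-7.
One step further: alloy-3 (6 so far).
Nothing else is reachable below alloy-9; 6 in all.

6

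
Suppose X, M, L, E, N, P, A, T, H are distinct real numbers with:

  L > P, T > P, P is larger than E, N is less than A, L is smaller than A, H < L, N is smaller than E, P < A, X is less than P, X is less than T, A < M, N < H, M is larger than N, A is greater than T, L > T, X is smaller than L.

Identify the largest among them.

N is not greatest since N < A; X is not greatest since X < T; E is not greatest since E < P; H is not greatest since H < L; P is not greatest since P < L; T is not greatest since T < A; L is not greatest since L < A; A is not greatest since A < M.
Only M has nothing above it, so M is the largest.

M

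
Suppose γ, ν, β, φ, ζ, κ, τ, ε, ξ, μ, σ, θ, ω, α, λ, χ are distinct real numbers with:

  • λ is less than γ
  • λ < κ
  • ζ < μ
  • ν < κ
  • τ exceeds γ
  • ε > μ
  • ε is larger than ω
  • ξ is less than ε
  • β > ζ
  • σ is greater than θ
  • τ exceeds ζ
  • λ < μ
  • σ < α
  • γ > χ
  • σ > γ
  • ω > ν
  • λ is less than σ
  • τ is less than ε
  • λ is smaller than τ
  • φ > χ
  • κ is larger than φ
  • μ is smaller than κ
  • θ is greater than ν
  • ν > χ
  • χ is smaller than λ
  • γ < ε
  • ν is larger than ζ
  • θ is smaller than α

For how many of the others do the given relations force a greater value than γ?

4

The elements the relations force above γ are σ, τ, ε, α — no chain reaches any other.
That is 4.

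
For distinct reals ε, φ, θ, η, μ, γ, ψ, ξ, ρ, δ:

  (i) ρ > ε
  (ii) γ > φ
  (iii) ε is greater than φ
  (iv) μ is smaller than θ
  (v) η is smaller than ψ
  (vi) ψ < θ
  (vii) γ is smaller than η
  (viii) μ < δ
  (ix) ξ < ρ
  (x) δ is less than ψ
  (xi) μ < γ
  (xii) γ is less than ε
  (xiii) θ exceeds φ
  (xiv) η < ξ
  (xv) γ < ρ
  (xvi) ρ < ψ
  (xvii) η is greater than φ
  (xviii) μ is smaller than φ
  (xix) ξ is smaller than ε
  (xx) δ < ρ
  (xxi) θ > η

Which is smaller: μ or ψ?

μ

μ < γ and γ < η give μ < η.
With η < ξ: μ < γ < η < ξ.
With ξ < ε: μ < γ < η < ξ < ε.
With ε < ρ: μ < γ < η < ξ < ε < ρ.
Then ρ < ψ extends the chain to ψ.
So μ < ψ; μ is the smaller of the two.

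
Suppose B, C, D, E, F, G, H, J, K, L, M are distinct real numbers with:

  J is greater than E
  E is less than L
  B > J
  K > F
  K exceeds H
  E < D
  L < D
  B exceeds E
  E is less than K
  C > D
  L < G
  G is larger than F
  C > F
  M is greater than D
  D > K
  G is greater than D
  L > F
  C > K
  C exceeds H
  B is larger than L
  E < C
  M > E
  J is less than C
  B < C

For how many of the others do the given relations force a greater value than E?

From E the given relations immediately reach L, K, J, D, M, B, C.
From those, G — 8 in total.
No other element is forced above E by the given relations, so the count is 8.

8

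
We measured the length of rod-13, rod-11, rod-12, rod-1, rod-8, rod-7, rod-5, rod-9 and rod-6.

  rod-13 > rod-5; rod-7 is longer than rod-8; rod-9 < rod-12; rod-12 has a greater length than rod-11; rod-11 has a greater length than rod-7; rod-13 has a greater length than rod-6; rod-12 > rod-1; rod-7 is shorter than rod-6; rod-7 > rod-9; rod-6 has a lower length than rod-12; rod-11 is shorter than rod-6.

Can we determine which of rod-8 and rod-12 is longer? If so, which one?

rod-12

The relevant relations are rod-8 < rod-7; rod-7 < rod-11; rod-11 < rod-6; rod-6 < rod-12.
Chaining these gives rod-8 < rod-7 < rod-11 < rod-6 < rod-12.
So rod-12 is longer.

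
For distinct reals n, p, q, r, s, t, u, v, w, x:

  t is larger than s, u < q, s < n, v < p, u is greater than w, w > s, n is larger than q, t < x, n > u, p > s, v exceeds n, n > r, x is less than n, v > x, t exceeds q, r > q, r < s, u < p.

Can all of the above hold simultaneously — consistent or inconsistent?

Chaining the given relations yields w < u < q < r < s, so w < s. But one relation states s < w. These cannot both hold.

inconsistent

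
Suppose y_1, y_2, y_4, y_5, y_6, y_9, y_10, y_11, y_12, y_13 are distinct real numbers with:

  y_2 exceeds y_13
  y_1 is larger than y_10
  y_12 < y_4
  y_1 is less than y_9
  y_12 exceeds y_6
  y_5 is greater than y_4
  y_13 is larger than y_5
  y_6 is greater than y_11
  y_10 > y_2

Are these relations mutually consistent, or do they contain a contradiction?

The single ordering y_11 < y_6 < y_12 < y_4 < y_5 < y_13 < y_2 < y_10 < y_1 < y_9 satisfies every listed relation, so no contradiction arises.

consistent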